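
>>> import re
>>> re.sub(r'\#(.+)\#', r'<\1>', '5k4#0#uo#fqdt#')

Matches: at [3:14] → '#0#uo#fqdt#'.
The replacement refers to a captured group, so each match is rewritten using its own captured text.

'5k4<0#uo#fqdt>'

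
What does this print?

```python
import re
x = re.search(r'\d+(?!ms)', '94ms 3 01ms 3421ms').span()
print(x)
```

Because the assertion is negative and zero-width, positions next to the forbidden text are skipped.
The match spans [0:1] → '9'.

(0, 1)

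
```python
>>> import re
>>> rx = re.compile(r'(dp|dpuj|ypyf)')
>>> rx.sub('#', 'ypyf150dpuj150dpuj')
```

Alternation tries branches left to right and keeps the first one that lets the overall match succeed at that position.
Matches: at [0:4] → 'ypyf'; at [7:9] → 'dp'; at [14:16] → 'dp'.
Each match is replaced by '#'.

'#150#uj150#uj'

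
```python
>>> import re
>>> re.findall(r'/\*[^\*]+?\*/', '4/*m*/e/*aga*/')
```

['/*m*/', '/*aga*/']

Scanning left to right: at [1:6] → '/*m*/'; at [7:14] → '/*aga*/'.
`findall` yields the raw match text (2 of them) because the pattern has no groups.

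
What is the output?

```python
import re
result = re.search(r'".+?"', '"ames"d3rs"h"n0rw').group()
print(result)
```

Because the quantifier is non-greedy, it stops expanding at the earliest point where the rest of the pattern can succeed.
`search` walks the string left to right and returns the first match it finds.
The match spans [0:6] → '"ames"'.

"ames"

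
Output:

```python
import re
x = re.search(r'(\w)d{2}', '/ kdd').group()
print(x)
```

kdd

The pattern matches a word character (captured); then exactly 2 of a literal 'd'.
Unlike `match`, `search` isn't anchored — it looks for the pattern anywhere in the string.
The match spans [2:5] → 'kdd'.
Captured: group 1 = 'k'.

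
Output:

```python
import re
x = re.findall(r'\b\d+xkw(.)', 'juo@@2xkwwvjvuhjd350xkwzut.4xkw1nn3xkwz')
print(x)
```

['w', '1']

This matches a word boundary (`\b`, zero-width); then one or more of a digit, then the literal 'xkw'; then any character (captured).
Matches: at [5:10] match '2xkww', group 1 = 'w'; at [27:32] match '4xkw1', group 1 = '1'.
`findall` collects group 1 from each match (2 total).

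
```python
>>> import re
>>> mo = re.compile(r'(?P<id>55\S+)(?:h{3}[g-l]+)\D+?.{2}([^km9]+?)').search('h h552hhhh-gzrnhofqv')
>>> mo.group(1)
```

'552'

The match spans [3:14] → '552hhhh-gzr'.
Captured: group 1 = '552', group 2 = 'r'.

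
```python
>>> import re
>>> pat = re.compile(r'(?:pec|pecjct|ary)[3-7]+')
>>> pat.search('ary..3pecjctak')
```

None

Here the pattern never matches, so the call returns None.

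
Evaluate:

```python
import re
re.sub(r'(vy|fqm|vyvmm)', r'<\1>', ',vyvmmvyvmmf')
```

Branches in `(...|...)` are attempted left-to-right; the first branch that allows the whole pattern to succeed is taken.
Matches: at [1:3] → 'vy'; at [6:8] → 'vy'.
`\1` in the replacement pulls in group 1's text for each match.

',<vy>vmm<vy>vmmf'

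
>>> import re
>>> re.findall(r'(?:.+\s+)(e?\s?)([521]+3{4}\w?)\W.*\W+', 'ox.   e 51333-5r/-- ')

[]

This matches one or more of any character, then one or more of whitespace (non-capturing group); then optionally a literal 'e', then optionally whitespace (captured); then one or more of one of [521], then exactly 4 of the literal '3', then optionally a word character (captured); then a non-word character, then zero or more of any character; then one or more of a non-word character.
Multiple groups make `findall` return tuples — one 2-tuple for each match.
Nothing in the string satisfies the pattern, so the list is empty.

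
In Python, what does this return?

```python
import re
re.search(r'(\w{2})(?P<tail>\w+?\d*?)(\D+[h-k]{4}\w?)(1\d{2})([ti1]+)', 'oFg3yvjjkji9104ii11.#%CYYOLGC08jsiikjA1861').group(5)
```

Pattern: exactly 2 of a word character (captured); then one or more of a word character (lazy), then zero or more of a digit (lazy) (captured as 'tail'); then one or more of a non-digit, then exactly 4 of a character in [h-k], then optionally a word character (captured); then the literal '1', then exactly 2 of a digit (captured); then one or more of one of [ti1] (captured).
`search` walks the string left to right and returns the first match it finds.
The match spans [0:19] → 'oFg3yvjjkji9104ii11'.
Captured: group 1 = 'oF', group 2 = 'g3', group 3 = 'yvjjkji9', group 4 = '104', group 5 = 'ii11'.

'ii11'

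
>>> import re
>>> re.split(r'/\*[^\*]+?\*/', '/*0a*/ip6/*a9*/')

Matches to split on: at [0:6] → '/*0a*/'; at [9:15] → '/*a9*/'.
Splitting on the pattern gives 3 pieces.

['', 'ip6', '']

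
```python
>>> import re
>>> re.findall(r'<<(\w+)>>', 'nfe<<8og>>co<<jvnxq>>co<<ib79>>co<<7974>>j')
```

['8og', 'jvnxq', 'ib79', '7974']

Matches: at [3:10] match '<<8og>>', group 1 = '8og'; at [12:21] match '<<jvnxq>>', group 1 = 'jvnxq'; at [23:31] match '<<ib79>>', group 1 = 'ib79'; at [33:41] match '<<7974>>', group 1 = '7974'.
With a single group, `findall` returns only what that group captured — 4 items.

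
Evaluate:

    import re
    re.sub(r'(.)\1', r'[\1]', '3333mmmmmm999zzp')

'[3][3][m][m][m][9]9[z]p'

`\1` is not a pattern — it's the concrete string captured by group 1, re-applied verbatim.
Matches: at [0:2] → '33'; at [2:4] → '33'; at [4:6] → 'mm'; at [6:8] → 'mm'; at [8:10] → 'mm'; ….
`\1` in the replacement pulls in group 1's text for each match.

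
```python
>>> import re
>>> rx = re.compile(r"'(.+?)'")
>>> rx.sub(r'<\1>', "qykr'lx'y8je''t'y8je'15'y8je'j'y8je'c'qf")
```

Matches: at [4:8] → "'lx'"; at [12:16] → "''t'"; at [20:24] → "'15'"; at [28:31] → "'j'"; at [35:38] → "'c'".
Each match is replaced using the text its own group 1 captured.

"qykr<lx>y8je<'t>y8je<15>y8je<j>y8je<c>qf"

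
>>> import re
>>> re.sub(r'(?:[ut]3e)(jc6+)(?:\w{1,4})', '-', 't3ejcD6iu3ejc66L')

The pattern matches one of [ut], then the literal '3e' (non-capturing group); then the literal 'jc', then one or more of the literal '6' (captured); then 1 to 4 of a word character (non-capturing group).
Matches: at [8:16] → 'u3ejc66L'.
Each match is replaced by '-'.

't3ejcD6i-'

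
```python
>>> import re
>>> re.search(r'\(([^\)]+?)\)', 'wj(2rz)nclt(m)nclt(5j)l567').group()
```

'(2rz)'

The match spans [2:7] → '(2rz)'.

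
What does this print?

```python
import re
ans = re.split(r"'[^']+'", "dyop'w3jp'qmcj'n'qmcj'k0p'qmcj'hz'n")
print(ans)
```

`split` removes every match and returns the 5 fragments in between.

['dyop', 'qmcj', 'qmcj', 'qmcj', 'n']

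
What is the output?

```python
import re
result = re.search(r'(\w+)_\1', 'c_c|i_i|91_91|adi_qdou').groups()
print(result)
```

('c',)

The match spans [0:3] → 'c_c'.
Captured: group 1 = 'c'.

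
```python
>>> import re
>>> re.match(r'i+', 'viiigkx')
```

The pattern matches one or more of a literal 'i'.
`re.match` won't scan ahead — the pattern has to work from the very first character.
Here the string doesn't start with a match, so the call returns None.

None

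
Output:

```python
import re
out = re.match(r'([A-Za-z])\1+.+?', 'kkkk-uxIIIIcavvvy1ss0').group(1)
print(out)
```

A backreference is literal: `\1` must see the identical characters the first group matched.
With `match`, the pattern is implicitly anchored at the beginning.
The match spans [0:5] → 'kkkk-'.
Captured: group 1 = 'k'.

k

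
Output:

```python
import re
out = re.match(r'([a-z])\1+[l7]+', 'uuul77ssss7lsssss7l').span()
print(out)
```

(0, 6)

`re.match` only tries the pattern at the start of the string.
The match spans [0:6] → 'uuul77'.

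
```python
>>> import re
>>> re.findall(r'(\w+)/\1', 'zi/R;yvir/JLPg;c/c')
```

After group 1 captures some text, `\1` only succeeds where that same text appears again.
With a single group, `findall` returns only what that group captured — 1 item.

['c']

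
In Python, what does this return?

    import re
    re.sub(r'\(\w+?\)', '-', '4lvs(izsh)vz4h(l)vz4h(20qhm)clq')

'4lvs-vz4h-vz4h-clq'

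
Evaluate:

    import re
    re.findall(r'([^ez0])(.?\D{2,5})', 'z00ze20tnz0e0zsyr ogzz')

[('2', '0tnz'), ('s', 'yr ogz')]

This matches any character except [ez0] (captured); then optionally any character, then 2 to 5 of a non-digit (captured).
Scanning left to right: at [5:10] match '20tnz', groups = ('2', '0tnz'); at [14:21] match 'syr ogz', groups = ('s', 'yr ogz').
2 groups means each result is a tuple of 2 captured strings — 2 here.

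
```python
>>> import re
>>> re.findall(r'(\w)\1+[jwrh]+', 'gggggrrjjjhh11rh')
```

['g', '1']

The backreference `\1` re-matches whatever the first group consumed, character for character.
Scanning left to right: at [0:12] match 'gggggrrjjjhh', group 1 = 'g'; at [12:16] match '11rh', group 1 = '1'.
`findall` collects group 1 from each match (2 total).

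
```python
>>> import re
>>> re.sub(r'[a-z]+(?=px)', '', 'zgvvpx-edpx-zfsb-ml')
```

'px-px-zfsb-ml'

The lookaround is zero-width — it requires the adjacent text to match without consuming it, so the asserted text isn't part of the match.
Every occurrence is swapped for ''.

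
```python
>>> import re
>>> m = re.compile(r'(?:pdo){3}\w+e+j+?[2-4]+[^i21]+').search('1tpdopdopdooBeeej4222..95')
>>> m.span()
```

(2, 25)

Pattern: the literal 'pdo' repeated 3 times, then one or more of a word character, then one or more of the literal 'e'; then one or more of a literal 'j' (lazy); then one or more of a character in [2-4]; then one or more of any character except [i21].
The match spans [2:25] → 'pdopdopdooBeeej4222..95'.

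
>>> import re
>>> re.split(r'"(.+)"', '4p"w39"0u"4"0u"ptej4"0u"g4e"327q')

With a capturing group present, the delimiter's captured portion is kept in the result list.

['4p', 'w39"0u"4"0u"ptej4"0u"g4e', '327q']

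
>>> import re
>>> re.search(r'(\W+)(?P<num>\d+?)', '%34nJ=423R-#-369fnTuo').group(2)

This matches one or more of a non-word character (captured); then one or more of a digit (lazy) (captured as 'num').
Lazy quantifiers expand one character at a time until the remainder of the pattern can match.
`search` walks the string left to right and returns the first match it finds.
The match spans [0:2] → '%3'.
Captured: group 1 = '%', group 2 = '3'.

'3'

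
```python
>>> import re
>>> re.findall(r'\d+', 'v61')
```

The pattern matches one or more of a digit.
Walking the string: at [1:3] → '61'.
With no groups in the pattern, `findall` gives back each whole match — 1 here.

['61']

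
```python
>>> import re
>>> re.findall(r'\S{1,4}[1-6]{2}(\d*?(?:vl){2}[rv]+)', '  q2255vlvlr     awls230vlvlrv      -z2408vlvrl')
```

['vlvlr', '0vlvlrv']

Because there's exactly one group, `findall` drops the full match and keeps group 1 from each hit.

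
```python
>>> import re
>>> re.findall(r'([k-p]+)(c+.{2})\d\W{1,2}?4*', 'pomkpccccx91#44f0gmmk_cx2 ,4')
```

With 2 capturing groups, `findall` returns a 2-tuple per match.

[('pomkp', 'ccccx9')]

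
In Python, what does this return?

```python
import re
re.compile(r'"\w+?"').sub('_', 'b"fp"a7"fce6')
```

'b_a7"fce6'

Matches: at [1:5] → '"fp"'.
Each match is replaced by '_'.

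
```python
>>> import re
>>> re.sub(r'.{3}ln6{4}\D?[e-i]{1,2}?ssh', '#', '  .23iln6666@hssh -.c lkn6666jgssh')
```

Each match is replaced by '#'.

'  .# -.c lkn6666jgssh'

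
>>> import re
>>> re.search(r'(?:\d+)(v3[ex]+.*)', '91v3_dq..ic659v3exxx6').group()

Pattern: one or more of a digit (non-capturing group); then the literal 'v3', then one or more of one of [ex], then zero or more of any character (captured).
`search` walks the string left to right and returns the first match it finds.
The match spans [11:21] → '659v3exxx6'.
Captured: group 1 = 'v3exxx6'.

'659v3exxx6'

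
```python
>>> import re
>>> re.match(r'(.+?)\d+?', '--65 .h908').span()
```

(0, 3)

Pattern: one or more of any character (lazy) (captured); then one or more of a digit (lazy).
The `?` after the quantifier makes it lazy — it takes as little as possible before letting the rest of the pattern try.
`re.match` only tries the pattern at the start of the string.
The match spans [0:3] → '--6'.
Captured: group 1 = '--'.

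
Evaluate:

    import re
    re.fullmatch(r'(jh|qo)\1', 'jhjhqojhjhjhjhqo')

`\1` has to match the exact text group 1 already captured.
For `fullmatch`, every character of the input must be accounted for by the pattern.
Here the pattern can't cover the whole string, so the call returns None.

None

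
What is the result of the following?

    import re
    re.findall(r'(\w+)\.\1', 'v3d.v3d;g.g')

['v3d', 'g']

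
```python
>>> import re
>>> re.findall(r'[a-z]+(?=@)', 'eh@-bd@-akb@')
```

['eh', 'bd', 'akb']

The lookaround is zero-width — it requires the adjacent text to match without consuming it, so the asserted text isn't part of the match.
Matches: at [0:2] → 'eh'; at [4:6] → 'bd'; at [8:11] → 'akb'.
`findall` yields the raw match text (3 of them) because the pattern has no groups.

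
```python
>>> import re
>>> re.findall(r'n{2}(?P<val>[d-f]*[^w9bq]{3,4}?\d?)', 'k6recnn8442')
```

['8442']

Because there's exactly one group, `findall` drops the full match and keeps group 1 from the one hit.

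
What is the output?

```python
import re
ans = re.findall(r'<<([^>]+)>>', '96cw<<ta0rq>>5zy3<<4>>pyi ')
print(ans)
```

`findall` collects group 1 from each match (2 total).

['ta0rq', '4']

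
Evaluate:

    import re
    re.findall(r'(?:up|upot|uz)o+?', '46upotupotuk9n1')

['upo', 'upo']

Matches: at [2:5] → 'upo'; at [6:9] → 'upo'.
No capturing groups, so `findall` returns the 2 full match strings.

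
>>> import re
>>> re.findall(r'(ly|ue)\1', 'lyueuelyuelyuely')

`\1` is not a pattern — it's the concrete string captured by group 1, re-applied verbatim.
Scanning left to right: at [2:6] match 'ueue', group 1 = 'ue'.
One capturing group, so `findall` returns just the captured substring from the one match — 1 in all.

['ue']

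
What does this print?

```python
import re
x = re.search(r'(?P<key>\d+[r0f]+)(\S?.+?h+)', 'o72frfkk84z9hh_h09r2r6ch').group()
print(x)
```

72frfkk84z9hh

The `?` after the quantifier makes it lazy — it takes as little as possible before letting the rest of the pattern try.
The match spans [1:14] → '72frfkk84z9hh'.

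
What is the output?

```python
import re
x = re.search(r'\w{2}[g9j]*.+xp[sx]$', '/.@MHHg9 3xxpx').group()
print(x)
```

MHHg9 3xxpx

This matches exactly 2 of a word character; then zero or more of one of [g9j], then one or more of any character, then the literal 'xp'; then one of [sx]; then anchored at the end.
The match spans [3:14] → 'MHHg9 3xxpx'.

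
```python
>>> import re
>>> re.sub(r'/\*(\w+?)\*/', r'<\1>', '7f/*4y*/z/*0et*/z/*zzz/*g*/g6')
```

Matches: at [2:8] → '/*4y*/'; at [9:16] → '/*0et*/'; at [22:27] → '/*g*/'.
Each match is replaced using the text its own group 1 captured.

'7f<4y>z<0et>z/*zzz<g>g6'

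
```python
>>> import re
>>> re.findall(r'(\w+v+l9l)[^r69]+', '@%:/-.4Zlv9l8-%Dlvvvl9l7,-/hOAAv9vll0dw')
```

['Dlvvvl9l']

`findall` collects group 1 from the one match (1 total).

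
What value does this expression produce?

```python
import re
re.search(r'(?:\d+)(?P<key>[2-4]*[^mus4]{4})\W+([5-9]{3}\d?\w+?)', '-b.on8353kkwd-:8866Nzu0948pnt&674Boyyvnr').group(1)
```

The match spans [5:20] → '8353kkwd-:8866N'.
Captured: group 1 = 'kkwd', group 2 = '8866N'.

'kkwd'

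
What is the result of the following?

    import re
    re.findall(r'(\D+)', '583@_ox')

This matches one or more of a non-digit (captured).
Walking the string: at [3:7] match '@_ox', group 1 = '@_ox'.
`findall` collects group 1 from the one match (1 total).

['@_ox']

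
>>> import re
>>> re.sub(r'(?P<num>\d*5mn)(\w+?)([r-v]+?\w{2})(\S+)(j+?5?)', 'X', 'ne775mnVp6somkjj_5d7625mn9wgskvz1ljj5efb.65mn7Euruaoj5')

'neX'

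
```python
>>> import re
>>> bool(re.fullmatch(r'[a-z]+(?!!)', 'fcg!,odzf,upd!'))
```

False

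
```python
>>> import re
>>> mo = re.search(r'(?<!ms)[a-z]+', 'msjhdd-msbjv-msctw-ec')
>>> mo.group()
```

The negative lookaround is zero-width — it rules out positions where the adjacent text would match, without consuming anything.
`re.search` scans for the first position where the pattern succeeds.
The match spans [0:6] → 'msjhdd'.

'msjhdd'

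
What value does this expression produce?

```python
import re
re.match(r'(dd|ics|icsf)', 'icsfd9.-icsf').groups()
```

The match spans [0:3] → 'ics'.
Captured: group 1 = 'ics'.

('ics',)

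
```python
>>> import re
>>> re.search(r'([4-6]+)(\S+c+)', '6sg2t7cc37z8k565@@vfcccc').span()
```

(0, 24)

Pattern: one or more of a character in [4-6] (captured); then one or more of a non-whitespace character, then one or more of a literal 'c' (captured).
The match spans [0:24] → '6sg2t7cc37z8k565@@vfcccc'.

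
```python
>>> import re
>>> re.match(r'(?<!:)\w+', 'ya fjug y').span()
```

(0, 2)

A negative assertion filters positions out without eating any characters.
`re.match` won't scan ahead — the pattern has to work from the very first character.
The match spans [0:2] → 'ya'.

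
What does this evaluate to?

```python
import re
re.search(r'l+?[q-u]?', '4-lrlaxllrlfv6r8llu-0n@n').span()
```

The pattern matches one or more of a literal 'l' (lazy); then optionally a character in [q-u].
`search` walks the string left to right and returns the first match it finds.
The match spans [2:4] → 'lr'.

(2, 4)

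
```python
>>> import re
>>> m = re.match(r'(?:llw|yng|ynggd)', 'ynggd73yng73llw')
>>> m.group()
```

'yng'

`|` is ordered: at each position the engine commits to the first alternative that works.
With `match`, the pattern is implicitly anchored at the beginning.
The match spans [0:3] → 'yng'.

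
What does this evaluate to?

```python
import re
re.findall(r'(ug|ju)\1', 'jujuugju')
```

['ju']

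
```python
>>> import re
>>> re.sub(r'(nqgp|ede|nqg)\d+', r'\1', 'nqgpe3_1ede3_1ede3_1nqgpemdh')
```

Each match is replaced using the text its own group 1 captured.

'nqgpe3_1ede_1ede_1nqgpemdh'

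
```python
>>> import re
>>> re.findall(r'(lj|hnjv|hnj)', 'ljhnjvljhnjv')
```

['lj', 'hnjv', 'lj', 'hnjv']

Alternation tries branches left to right and keeps the first one that lets the overall match succeed at that position.
`findall` collects group 1 from each match (4 total).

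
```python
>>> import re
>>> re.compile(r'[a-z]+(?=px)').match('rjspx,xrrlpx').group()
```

'rjs'

`re.match` won't scan ahead — the pattern has to work from the very first character.
The match spans [0:3] → 'rjs'.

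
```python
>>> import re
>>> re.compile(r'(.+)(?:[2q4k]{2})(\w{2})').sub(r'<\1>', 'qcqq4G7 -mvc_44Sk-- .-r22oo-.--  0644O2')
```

'<qcqq4G7 -mvc_44Sk-- .-r22oo-.--  06>'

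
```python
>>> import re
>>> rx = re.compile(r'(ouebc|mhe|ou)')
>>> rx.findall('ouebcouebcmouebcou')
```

['ouebc', 'ouebc', 'ouebc', 'ou']

Branches in `(...|...)` are attempted left-to-right; the first branch that allows the whole pattern to succeed is taken.
With a single group, `findall` returns only what that group captured — 4 items.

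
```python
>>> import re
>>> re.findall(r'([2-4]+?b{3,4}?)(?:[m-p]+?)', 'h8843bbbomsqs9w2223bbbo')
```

['43bbb', '2223bbb']

Pattern: one or more of a character in [2-4] (lazy), then 3 to 4 of the literal 'b' (lazy) (captured); then one or more of a character in [m-p] (lazy) (non-capturing group).
Matches: at [3:9] match '43bbbo', group 1 = '43bbb'; at [15:23] match '2223bbbo', group 1 = '2223bbb'.
Because there's exactly one group, `findall` drops the full match and keeps group 1 from each hit.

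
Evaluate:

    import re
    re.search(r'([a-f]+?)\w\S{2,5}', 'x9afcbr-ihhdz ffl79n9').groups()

('a',)

This matches one or more of a character in [a-f] (lazy) (captured); then a word character, then 2 to 5 of a non-whitespace character.
A `+?`/`*?`/`{m,n}?` starts at its minimum and grows only as far as needed for what follows to match.
`re.search` scans for the first position where the pattern succeeds.
The match spans [2:9] → 'afcbr-i'.
Captured: group 1 = 'a'.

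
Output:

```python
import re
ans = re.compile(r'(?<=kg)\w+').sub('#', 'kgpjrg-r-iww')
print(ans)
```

kg#-r-iww

The positive lookaround only admits positions where the adjacent text matches; those characters stay outside the span.
Matches: at [2:6] → 'pjrg'.
Every occurrence is swapped for '#'.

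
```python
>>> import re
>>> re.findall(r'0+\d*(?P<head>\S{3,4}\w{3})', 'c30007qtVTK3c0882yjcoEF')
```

['qtVTK3c', 'yjcoEF']

The pattern matches one or more of a literal '0'; then zero or more of a digit; then 3 to 4 of a non-whitespace character, then exactly 3 of a word character (captured as 'head').
`findall` collects group 1 from each match (2 total).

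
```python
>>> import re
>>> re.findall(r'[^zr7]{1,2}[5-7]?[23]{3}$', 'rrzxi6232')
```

['xi6232']

This matches 1 to 2 of any character except [zr7]; then optionally a character in [5-7], then exactly 3 of one of [23]; then anchored at the end.
Matches: at [3:9] → 'xi6232'.
With no groups in the pattern, `findall` gives back each whole match — 1 here.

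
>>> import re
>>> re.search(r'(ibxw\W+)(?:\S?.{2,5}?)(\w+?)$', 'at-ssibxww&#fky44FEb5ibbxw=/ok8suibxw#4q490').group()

'ibxw#4q490'

Pattern: a literal 'i', then the literal 'bxw', then one or more of a non-word character (captured); then optionally a non-whitespace character, then 2 to 5 of any character (lazy) (non-capturing group); then one or more of a word character (lazy) (captured); then anchored at the end.
Unlike `match`, `search` isn't anchored — it looks for the pattern anywhere in the string.
The match spans [33:43] → 'ibxw#4q490'.
Captured: group 1 = 'ibxw#', group 2 = '90'.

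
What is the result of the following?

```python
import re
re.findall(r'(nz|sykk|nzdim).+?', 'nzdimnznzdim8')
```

`|` is ordered: at each position the engine commits to the first alternative that works.
One capturing group, so `findall` returns just the captured substring from each match — 2 in all.

['nz', 'nz']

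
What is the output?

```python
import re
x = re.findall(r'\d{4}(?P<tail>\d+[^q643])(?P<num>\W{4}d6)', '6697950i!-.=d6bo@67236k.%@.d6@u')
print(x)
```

[('950i', '!-.=d6'), ('6k', '.%@.d6')]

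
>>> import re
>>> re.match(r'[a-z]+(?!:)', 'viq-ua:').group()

`match` is anchored at position 0; if the pattern doesn't fit there, it returns None.
The match spans [0:3] → 'viq'.

'viq'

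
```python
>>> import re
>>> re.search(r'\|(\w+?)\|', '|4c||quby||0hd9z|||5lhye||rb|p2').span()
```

(0, 4)

The match spans [0:4] → '|4c|'.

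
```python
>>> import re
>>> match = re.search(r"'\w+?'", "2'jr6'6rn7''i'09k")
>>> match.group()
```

"'jr6'"

Unlike `match`, `search` isn't anchored — it looks for the pattern anywhere in the string.
The match spans [1:6] → "'jr6'".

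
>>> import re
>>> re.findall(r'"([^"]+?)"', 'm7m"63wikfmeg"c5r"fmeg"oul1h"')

['63wikfmeg', 'fmeg']

Walking the string: at [3:14] match '"63wikfmeg"', group 1 = '63wikfmeg'; at [17:23] match '"fmeg"', group 1 = 'fmeg'.
Because there's exactly one group, `findall` drops the full match and keeps group 1 from each hit.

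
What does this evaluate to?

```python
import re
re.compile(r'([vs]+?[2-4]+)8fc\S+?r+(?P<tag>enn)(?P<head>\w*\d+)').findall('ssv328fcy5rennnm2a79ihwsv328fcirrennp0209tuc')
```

[('ssv32', 'enn', 'nm2a79ihwsv328fcirrennp0209')]

Because the quantifier is non-greedy, it stops expanding at the earliest point where the rest of the pattern can succeed.
3 groups means the one result is a tuple of 3 captured strings — 1 here.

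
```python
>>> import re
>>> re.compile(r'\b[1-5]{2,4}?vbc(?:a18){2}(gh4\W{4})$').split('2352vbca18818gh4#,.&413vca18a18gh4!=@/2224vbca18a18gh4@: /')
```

['2352vbca18818gh4#,.&413vca18a18gh4!=@/', 'gh4@: /', '']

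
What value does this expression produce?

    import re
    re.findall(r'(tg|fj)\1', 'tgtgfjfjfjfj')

After group 1 captures some text, `\1` only succeeds where that same text appears again.
Matches: at [0:4] match 'tgtg', group 1 = 'tg'; at [4:8] match 'fjfj', group 1 = 'fj'; at [8:12] match 'fjfj', group 1 = 'fj'.
One capturing group, so `findall` returns just the captured substring from each match — 3 in all.

['tg', 'fj', 'fj']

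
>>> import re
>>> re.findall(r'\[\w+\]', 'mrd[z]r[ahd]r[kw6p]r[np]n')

['[z]', '[ahd]', '[kw6p]', '[np]']

Matches: at [3:6] → '[z]'; at [7:12] → '[ahd]'; at [13:19] → '[kw6p]'; at [20:24] → '[np]'.
`findall` yields the raw match text (4 of them) because the pattern has no groups.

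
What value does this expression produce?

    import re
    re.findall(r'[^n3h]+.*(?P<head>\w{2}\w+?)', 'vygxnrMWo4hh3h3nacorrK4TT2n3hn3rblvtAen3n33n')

The pattern matches one or more of any character except [n3h], then zero or more of any character; then exactly 2 of a word character, then one or more of a word character (lazy) (captured as 'head').
One capturing group, so `findall` returns just the captured substring from the one match — 1 in all.

['33n']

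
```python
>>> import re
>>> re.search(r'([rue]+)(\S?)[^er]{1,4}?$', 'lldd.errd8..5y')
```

None

This matches one or more of one of [rue] (captured); then optionally a non-whitespace character (captured); then 1 to 4 of any character except [er] (lazy); then anchored at the end.
`re.search` tries every starting position until one works.
Here no position works, so the call returns None.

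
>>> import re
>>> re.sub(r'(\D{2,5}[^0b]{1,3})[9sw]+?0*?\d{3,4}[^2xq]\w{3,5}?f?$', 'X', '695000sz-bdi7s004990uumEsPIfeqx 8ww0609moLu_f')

'695000sz-bdi7s004990uumEsX'

Each match is replaced by 'X'.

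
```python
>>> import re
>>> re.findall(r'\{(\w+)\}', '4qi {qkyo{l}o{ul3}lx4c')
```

['l', 'ul3']

Scanning left to right: at [9:12] match '{l}', group 1 = 'l'; at [13:18] match '{ul3}', group 1 = 'ul3'.
With a single group, `findall` returns only what that group captured — 2 items.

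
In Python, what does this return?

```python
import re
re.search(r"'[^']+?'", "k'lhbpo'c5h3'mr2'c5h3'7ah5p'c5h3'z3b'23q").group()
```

`re.search` tries every starting position until one works.
The match spans [1:8] → "'lhbpo'".

"'lhbpo'"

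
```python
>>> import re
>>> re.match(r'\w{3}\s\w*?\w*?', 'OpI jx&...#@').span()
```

(0, 4)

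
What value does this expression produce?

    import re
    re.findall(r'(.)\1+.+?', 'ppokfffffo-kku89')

['p', 'f', 'k']

The backreference `\1` re-matches whatever the first group consumed, character for character.
Walking the string: at [0:3] match 'ppo', group 1 = 'p'; at [4:10] match 'fffffo', group 1 = 'f'; at [11:14] match 'kku', group 1 = 'k'.
`findall` collects group 1 from each match (3 total).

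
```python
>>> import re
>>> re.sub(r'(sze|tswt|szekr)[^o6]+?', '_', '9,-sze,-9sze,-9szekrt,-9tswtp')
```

'9,-_-9_-9_rt,-9_'

Branches in `(...|...)` are attempted left-to-right; the first branch that allows the whole pattern to succeed is taken.
Matches: at [3:7] → 'sze,'; at [9:13] → 'sze,'; at [15:19] → 'szek'; at [24:29] → 'tswtp'.
Each match is replaced by '_'.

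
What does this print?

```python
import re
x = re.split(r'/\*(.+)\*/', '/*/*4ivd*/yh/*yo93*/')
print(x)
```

['', '/*4ivd*/yh/*yo93', '']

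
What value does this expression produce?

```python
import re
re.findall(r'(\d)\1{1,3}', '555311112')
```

['5', '1']

After group 1 captures some text, `\1` only succeeds where that same text appears again.
Scanning left to right: at [0:3] match '555', group 1 = '5'; at [4:8] match '1111', group 1 = '1'.
Because there's exactly one group, `findall` drops the full match and keeps group 1 from each hit.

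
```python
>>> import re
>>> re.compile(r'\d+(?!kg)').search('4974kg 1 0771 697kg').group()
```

The negative lookaround is zero-width — it rules out positions where the adjacent text would match, without consuming anything.
`search` walks the string left to right and returns the first match it finds.
The match spans [0:3] → '497'.

'497'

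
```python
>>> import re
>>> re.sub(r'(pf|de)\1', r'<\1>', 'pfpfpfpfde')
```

'<pf><pf>de'

After group 1 captures some text, `\1` only succeeds where that same text appears again.
`\1` in the replacement pulls in group 1's text for each match.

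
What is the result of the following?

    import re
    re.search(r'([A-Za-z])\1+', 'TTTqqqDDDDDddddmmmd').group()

After group 1 captures some text, `\1` only succeeds where that same text appears again.
`search` walks the string left to right and returns the first match it finds.
The match spans [0:3] → 'TTT'.
Captured: group 1 = 'T'.

'TTT'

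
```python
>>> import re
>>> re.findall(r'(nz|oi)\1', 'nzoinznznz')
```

['nz']

The backreference `\1` re-matches whatever the first group consumed, character for character.
`findall` collects group 1 from the one match (1 total).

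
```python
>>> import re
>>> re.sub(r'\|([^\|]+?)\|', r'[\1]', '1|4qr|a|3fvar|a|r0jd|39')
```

The replacement refers to a captured group, so each match is rewritten using its own captured text.

'1[4qr]a[3fvar]a[r0jd]39'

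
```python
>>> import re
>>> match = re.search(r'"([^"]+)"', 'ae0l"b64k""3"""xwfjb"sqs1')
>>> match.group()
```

'"b64k"'

The match spans [4:10] → '"b64k"'.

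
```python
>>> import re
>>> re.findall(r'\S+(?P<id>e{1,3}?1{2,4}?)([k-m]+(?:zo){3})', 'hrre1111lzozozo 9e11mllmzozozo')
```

[('e1111', 'lzozozo'), ('e11', 'mllmzozozo')]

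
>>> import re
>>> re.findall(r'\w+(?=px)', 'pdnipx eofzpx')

['pdni', 'eofz']

The positive lookaround only admits positions where the adjacent text matches; those characters stay outside the span.
Matches: at [0:4] → 'pdni'; at [7:11] → 'eofz'.
Since nothing is captured, `findall` lists the 2 matched substrings directly.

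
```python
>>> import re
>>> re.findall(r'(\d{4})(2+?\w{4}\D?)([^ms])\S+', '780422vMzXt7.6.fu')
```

[('7804', '22vMzX', 't')]

Because the quantifier is non-greedy, it stops expanding at the earliest point where the rest of the pattern can succeed.
`findall` packs the 3 group values into a tuple for every match.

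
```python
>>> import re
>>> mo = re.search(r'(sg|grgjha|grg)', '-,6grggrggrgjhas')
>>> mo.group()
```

'grg'

Unlike `match`, `search` isn't anchored — it looks for the pattern anywhere in the string.
The match spans [3:6] → 'grg'.
Captured: group 1 = 'grg'.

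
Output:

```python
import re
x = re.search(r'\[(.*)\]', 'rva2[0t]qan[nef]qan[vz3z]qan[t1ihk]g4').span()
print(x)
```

`search` walks the string left to right and returns the first match it finds.
The match spans [4:35] → '[0t]qan[nef]qan[vz3z]qan[t1ihk]'.
Captured: group 1 = '0t]qan[nef]qan[vz3z]qan[t1ihk'.

(4, 35)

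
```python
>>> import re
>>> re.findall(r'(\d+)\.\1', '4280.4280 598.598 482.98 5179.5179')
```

['4280', '598', '5179']

`\1` is not a pattern — it's the concrete string captured by group 1, re-applied verbatim.
Because there's exactly one group, `findall` drops the full match and keeps group 1 from each hit.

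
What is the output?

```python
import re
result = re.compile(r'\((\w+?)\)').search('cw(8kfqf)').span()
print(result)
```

(2, 9)

The match spans [2:9] → '(8kfqf)'.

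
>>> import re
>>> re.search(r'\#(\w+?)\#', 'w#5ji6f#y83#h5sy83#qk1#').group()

'#5ji6f#'

The match spans [1:8] → '#5ji6f#'.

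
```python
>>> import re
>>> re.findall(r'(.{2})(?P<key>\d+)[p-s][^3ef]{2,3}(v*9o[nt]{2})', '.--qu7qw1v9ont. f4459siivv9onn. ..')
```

[('qu', '7', '9ont'), (' f', '4459', 'v9onn')]

3 groups means each result is a tuple of 3 captured strings — 2 here.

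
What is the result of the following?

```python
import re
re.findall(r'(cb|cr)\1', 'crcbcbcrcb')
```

The backreference `\1` re-matches whatever the first group consumed, character for character.
Matches: at [2:6] match 'cbcb', group 1 = 'cb'.
`findall` collects group 1 from the one match (1 total).

['cb']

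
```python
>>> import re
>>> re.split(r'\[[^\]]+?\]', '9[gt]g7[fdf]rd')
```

Matches to split on: at [1:5] → '[gt]'; at [7:12] → '[fdf]'.
The string is cut at each match, leaving 3 pieces.

['9', 'g7', 'rd']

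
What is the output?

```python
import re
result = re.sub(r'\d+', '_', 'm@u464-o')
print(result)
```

m@u_-o

This matches one or more of a digit.
Matches: at [3:6] → '464'.
Each match is replaced by '_'.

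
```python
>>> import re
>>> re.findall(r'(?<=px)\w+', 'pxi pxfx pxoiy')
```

['i', 'fx', 'oiy']

Because the assertion is zero-width, the text it checks is not consumed and won't appear in the result.
Since nothing is captured, `findall` lists the 3 matched substrings directly.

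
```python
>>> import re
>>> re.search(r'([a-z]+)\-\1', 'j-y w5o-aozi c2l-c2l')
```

None

A backreference is literal: `\1` must see the identical characters the first group matched.
`re.search` scans for the first position where the pattern succeeds.
Here the pattern never matches, so the call returns None.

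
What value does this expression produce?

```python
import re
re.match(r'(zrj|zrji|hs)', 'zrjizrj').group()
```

'zrj'

Alternation tries branches left to right and keeps the first one that lets the overall match succeed at that position.
With `match`, the pattern is implicitly anchored at the beginning.
The match spans [0:3] → 'zrj'.
Captured: group 1 = 'zrj'.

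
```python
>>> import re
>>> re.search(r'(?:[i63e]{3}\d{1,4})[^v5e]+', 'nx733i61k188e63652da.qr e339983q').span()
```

(3, 12)

The match spans [3:12] → '33i61k188'.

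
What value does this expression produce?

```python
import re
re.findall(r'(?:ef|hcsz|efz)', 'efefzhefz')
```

The regex engine tests alternatives in the order written; an earlier branch that matches wins even if a later one would match more.
Matches: at [0:2] → 'ef'; at [2:4] → 'ef'; at [6:8] → 'ef'.
No capturing groups, so `findall` returns the 3 full match strings.

['ef', 'ef', 'ef']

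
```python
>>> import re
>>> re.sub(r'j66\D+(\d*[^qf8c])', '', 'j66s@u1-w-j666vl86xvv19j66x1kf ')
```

The pattern matches the literal 'j66', then one or more of a non-digit; then zero or more of a digit, then any character except [qf8c] (captured).
Every occurrence is swapped for ''.

'w-j666vl86xvv19f '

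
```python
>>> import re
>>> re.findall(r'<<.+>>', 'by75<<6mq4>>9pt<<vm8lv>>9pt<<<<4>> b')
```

Matches: at [4:34] → '<<6mq4>>9pt<<vm8lv>>9pt<<<<4>>'.
No capturing groups, so `findall` returns the 1 full match string.

['<<6mq4>>9pt<<vm8lv>>9pt<<<<4>>']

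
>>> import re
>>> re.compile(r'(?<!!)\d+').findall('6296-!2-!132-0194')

The negative lookahead/lookbehind blocks any match where the forbidden context is present.
Matches: at [0:4] → '6296'; at [10:12] → '32'; at [13:17] → '0194'.
Since nothing is captured, `findall` lists the 3 matched substrings directly.

['6296', '32', '0194']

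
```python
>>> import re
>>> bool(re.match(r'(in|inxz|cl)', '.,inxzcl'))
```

`re.match` won't scan ahead — the pattern has to work from the very first character.
Here the string doesn't start with a match, so the call returns None, and `bool(None)` is False.

False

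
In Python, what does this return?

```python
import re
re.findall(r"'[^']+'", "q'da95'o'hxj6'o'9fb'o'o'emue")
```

No capturing groups, so `findall` returns the 4 full match strings.

["'da95'", "'hxj6'", "'9fb'", "'o'"]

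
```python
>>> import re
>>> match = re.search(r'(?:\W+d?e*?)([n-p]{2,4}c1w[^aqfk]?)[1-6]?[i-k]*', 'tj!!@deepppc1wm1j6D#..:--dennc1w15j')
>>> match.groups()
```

('pppc1wm',)

This matches one or more of a non-word character, then optionally a literal 'd', then zero or more of the literal 'e' (lazy) (non-capturing group); then 2 to 4 of a character in [n-p], then the literal 'c1w', then optionally any character except [aqfk] (captured); then optionally a character in [1-6], then zero or more of a character in [i-k].
`re.search` tries every starting position until one works.
The match spans [2:17] → '!!@deepppc1wm1j'.
Captured: group 1 = 'pppc1wm'.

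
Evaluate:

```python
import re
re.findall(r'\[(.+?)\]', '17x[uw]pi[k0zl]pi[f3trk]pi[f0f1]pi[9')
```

['uw', 'k0zl', 'f3trk', 'f0f1']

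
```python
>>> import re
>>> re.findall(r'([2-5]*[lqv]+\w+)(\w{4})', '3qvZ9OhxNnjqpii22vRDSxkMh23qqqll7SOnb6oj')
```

[('3qvZ9OhxNnjqpii22vRDSxkMh23qqqll7SOn', 'b6oj')]

The pattern matches zero or more of a character in [2-5], then one or more of one of [lqv], then one or more of a word character (captured); then exactly 4 of a word character (captured).
Scanning left to right: at [0:40] match '3qvZ9OhxNnjqpii22vRDSxkMh23qqqll7SOnb6oj', groups = ('3qvZ9OhxNnjqpii22vRDSxkMh23qqqll7SOn', 'b6oj').
`findall` packs the 2 group values into a tuple for every match.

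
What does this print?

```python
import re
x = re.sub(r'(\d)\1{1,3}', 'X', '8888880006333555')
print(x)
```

`\1` has to match the exact text group 1 already captured.
Matches: at [0:4] → '8888'; at [4:6] → '88'; at [6:9] → '000'; at [10:13] → '333'; at [13:16] → '555'.
`sub` substitutes 'X' at each match site.

XXX6XX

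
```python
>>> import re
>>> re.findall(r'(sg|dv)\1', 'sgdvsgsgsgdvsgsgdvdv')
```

After group 1 captures some text, `\1` only succeeds where that same text appears again.
Walking the string: at [4:8] match 'sgsg', group 1 = 'sg'; at [12:16] match 'sgsg', group 1 = 'sg'; at [16:20] match 'dvdv', group 1 = 'dv'.
`findall` collects group 1 from each match (3 total).

['sg', 'sg', 'dv']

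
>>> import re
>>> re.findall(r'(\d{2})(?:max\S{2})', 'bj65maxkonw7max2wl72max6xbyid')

['65', '72']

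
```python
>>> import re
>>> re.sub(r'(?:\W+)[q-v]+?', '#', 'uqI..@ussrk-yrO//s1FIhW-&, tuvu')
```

'uqI#ssrk-yrO#1FIhW#uvu'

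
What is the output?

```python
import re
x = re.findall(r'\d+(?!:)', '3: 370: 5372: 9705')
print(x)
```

A negative assertion filters positions out without eating any characters.
Scanning left to right: at [3:5] → '37'; at [8:11] → '537'; at [14:18] → '9705'.
`findall` yields the raw match text (3 of them) because the pattern has no groups.

['37', '537', '9705']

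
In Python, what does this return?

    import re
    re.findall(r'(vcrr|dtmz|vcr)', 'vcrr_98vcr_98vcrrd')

['vcrr', 'vcr', 'vcrr']

Branches in `(...|...)` are attempted left-to-right; the first branch that allows the whole pattern to succeed is taken.
Because there's exactly one group, `findall` drops the full match and keeps group 1 from each hit.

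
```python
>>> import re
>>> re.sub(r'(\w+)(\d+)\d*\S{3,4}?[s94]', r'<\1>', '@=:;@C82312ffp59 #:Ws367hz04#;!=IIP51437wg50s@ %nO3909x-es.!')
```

This matches one or more of a word character (captured); then one or more of a digit (captured); then zero or more of a digit, then 3 to 4 of a non-whitespace character (lazy), then one of [s94].
Matches: at [5:16] → 'C82312ffp59'; at [19:28] → 'Ws367hz04'; at [32:45] → 'IIP51437wg50s'; at [48:58] → 'nO3909x-es'.
The replacement refers to a captured group, so each match is rewritten using its own captured text.

'@=:;@<C8231> #:<Ws36>#;!=<IIP5143>@ %<nO390>.!'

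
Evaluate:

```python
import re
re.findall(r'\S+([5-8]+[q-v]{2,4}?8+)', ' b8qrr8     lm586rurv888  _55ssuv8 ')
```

['8qrr8', '6rurv888', '5ssuv8']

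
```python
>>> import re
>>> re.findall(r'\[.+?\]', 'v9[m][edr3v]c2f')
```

Because the quantifier is non-greedy, it stops expanding at the earliest point where the rest of the pattern can succeed.
Scanning left to right: at [2:5] → '[m]'; at [5:12] → '[edr3v]'.
No capturing groups, so `findall` returns the 2 full match strings.

['[m]', '[edr3v]']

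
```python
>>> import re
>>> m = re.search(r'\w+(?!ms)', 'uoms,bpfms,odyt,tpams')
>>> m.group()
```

'uoms'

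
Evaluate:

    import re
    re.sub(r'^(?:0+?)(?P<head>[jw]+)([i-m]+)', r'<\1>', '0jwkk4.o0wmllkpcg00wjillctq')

'<jw>4.o0wmllkpcg00wjillctq'

The pattern matches anchored at the start of the string; then one or more of a literal '0' (lazy) (non-capturing group); then one or more of one of [jw] (captured as 'head'); then one or more of a character in [i-m] (captured).
Matches: at [0:5] → '0jwkk'.
`\1` in the replacement pulls in group 1's text for each match.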